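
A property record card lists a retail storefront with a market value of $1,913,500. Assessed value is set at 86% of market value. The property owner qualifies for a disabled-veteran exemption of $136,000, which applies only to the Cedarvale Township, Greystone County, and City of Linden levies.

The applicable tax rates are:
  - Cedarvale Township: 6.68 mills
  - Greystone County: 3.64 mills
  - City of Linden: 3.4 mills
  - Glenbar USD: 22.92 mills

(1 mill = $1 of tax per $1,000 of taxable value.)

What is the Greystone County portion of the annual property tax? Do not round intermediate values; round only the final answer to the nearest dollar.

Assessed value = $1,913,500 × 0.86 = $1,645,610
Greystone County taxable value = $1,645,610 − $136,000 = $1,509,610
Greystone County levy = $1,509,610 × 0.00364 = $5,494.9804

$5,495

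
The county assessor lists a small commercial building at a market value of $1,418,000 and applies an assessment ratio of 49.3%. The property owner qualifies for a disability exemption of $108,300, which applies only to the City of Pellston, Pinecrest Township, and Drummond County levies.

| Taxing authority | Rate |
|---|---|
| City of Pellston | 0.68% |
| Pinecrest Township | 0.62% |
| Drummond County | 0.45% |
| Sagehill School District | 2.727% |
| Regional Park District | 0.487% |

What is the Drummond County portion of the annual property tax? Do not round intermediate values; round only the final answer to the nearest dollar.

$2,658

Assessed value = $1,418,000 × 0.493 = $699,074
Drummond County taxable value = $699,074 − $108,300 = $590,774
Drummond County levy = $590,774 × 0.0045 = $2,658.483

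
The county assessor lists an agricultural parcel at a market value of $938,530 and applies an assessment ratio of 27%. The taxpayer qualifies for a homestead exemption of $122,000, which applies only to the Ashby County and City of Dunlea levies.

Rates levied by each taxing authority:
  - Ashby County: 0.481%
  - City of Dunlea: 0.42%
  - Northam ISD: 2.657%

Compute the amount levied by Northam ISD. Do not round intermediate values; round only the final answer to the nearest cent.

Assessed value = $938,530 × 0.27 = $253,403.1
Northam ISD taxable value = $253,403.1 (exemption does not apply)
Northam ISD levy = $253,403.1 × 0.02657 = $6,732.920367

$6,732.92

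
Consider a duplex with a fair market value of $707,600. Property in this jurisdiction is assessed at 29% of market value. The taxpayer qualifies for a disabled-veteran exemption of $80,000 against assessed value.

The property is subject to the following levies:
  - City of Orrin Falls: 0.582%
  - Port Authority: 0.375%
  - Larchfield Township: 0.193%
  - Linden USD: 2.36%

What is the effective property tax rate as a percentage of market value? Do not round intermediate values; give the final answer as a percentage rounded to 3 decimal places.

Assessed value = $707,600 × 0.29 = $205,204
Taxable value = $205,204 − $80,000 = $125,204
City of Orrin Falls: $125,204 × 0.00582 = $728.68728
Port Authority: $125,204 × 0.00375 = $469.515
Larchfield Township: $125,204 × 0.00193 = $241.64372
Linden USD: $125,204 × 0.0236 = $2,954.8144
Total tax = $4,394.6604
Effective rate = $4,394.6604 ÷ $707,600 = 0.621% of market value

0.621%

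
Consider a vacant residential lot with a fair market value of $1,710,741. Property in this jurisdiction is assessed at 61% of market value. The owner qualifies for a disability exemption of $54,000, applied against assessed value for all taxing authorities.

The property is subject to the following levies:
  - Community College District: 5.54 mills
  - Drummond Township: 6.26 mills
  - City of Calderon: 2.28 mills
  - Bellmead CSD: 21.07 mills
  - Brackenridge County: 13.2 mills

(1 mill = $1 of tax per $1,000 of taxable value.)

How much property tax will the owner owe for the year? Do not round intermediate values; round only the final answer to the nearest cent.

$47,844.84

Assessed value = $1,710,741 × 0.61 = $1,043,552.01
Taxable value = $1,043,552.01 − $54,000 = $989,552.01
Community College District: $989,552.01 × 0.00554 = $5,482.1181354
Drummond Township: $989,552.01 × 0.00626 = $6,194.5955826
City of Calderon: $989,552.01 × 0.00228 = $2,256.1785828
Bellmead CSD: $989,552.01 × 0.02107 = $20,849.8608507
Brackenridge County: $989,552.01 × 0.0132 = $13,062.086532
Total = $5,482.1181354 + $6,194.5955826 + $2,256.1785828 + $20,849.8608507 + $13,062.086532 = $47,844.8396835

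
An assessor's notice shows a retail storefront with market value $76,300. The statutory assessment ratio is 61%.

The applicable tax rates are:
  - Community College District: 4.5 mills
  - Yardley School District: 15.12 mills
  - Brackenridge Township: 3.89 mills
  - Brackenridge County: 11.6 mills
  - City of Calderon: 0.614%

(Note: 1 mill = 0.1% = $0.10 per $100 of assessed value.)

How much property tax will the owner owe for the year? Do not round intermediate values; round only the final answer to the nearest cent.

Assessed value = $76,300 × 0.61 = $46,543
Community College District: $46,543 × 0.0045 = $209.4435
Yardley School District: $46,543 × 0.01512 = $703.73016
Brackenridge Township: $46,543 × 0.00389 = $181.05227
Brackenridge County: $46,543 × 0.0116 = $539.8988
City of Calderon: $46,543 × 0.00614 = $285.77402
Total = $1,919.89875

$1,919.90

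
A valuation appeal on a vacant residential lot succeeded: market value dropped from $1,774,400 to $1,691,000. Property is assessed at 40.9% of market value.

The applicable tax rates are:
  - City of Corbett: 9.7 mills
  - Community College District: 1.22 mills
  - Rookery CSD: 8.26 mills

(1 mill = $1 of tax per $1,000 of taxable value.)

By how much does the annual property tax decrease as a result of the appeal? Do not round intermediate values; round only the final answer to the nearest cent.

$654.24

Old assessed value = $1,774,400 × 0.409 = $725,729.6
New assessed value = $1,691,000 × 0.409 = $691,619
Combined rate = 0.0097 + 0.00122 + 0.00826 = 0.01918
Old tax = $725,729.6 × 0.01918 = $13,919.493728
New tax = $691,619 × 0.01918 = $13,265.25242
Reduction = $13,919.493728 − $13,265.25242 = $654.241308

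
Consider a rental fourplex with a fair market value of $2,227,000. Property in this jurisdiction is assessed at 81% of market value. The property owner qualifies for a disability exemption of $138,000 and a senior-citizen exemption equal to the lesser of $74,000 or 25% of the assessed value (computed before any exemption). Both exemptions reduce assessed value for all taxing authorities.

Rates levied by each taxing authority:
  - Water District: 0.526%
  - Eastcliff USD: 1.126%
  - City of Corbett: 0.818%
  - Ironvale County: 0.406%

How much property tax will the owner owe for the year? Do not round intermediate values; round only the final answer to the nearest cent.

$45,782.18

Assessed value = $2,227,000 × 0.81 = $1,803,870
Senior-citizen exemption = min($74,000, 25% × $1,803,870) = min($74,000, $450,967.5) = $74,000 (dollar cap binds)
Taxable value = $1,803,870 − $138,000 − $74,000 = $1,591,870
Water District: $1,591,870 × 0.00526 = $8,373.2362
Eastcliff USD: $1,591,870 × 0.01126 = $17,924.4562
City of Corbett: $1,591,870 × 0.00818 = $13,021.4966
Ironvale County: $1,591,870 × 0.00406 = $6,462.9922
Total = $45,782.1812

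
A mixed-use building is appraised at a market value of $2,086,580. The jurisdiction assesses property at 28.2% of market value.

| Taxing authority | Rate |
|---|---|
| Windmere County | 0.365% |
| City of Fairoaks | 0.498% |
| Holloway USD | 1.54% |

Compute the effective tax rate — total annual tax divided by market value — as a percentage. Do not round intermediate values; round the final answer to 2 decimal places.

Assessed value = $2,086,580 × 0.282 = $588,415.56
Windmere County: $588,415.56 × 0.00365 = $2,147.716794
City of Fairoaks: $588,415.56 × 0.00498 = $2,930.3094888
Holloway USD: $588,415.56 × 0.0154 = $9,061.599624
Total tax = $14,139.6259068
Effective rate = $14,139.6259068 ÷ $2,086,580 = 0.68% of market value

0.68%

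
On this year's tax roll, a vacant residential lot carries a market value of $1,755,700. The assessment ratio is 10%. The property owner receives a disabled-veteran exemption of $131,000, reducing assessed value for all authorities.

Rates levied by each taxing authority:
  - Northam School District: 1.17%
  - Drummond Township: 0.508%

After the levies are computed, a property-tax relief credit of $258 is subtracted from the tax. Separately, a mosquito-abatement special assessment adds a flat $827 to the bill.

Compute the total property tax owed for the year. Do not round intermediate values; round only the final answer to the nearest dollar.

Assessed value = $1,755,700 × 0.1 = $175,570
Taxable value = $175,570 − $131,000 = $44,570
Northam School District: $44,570 × 0.0117 = $521.469
Drummond Township: $44,570 × 0.00508 = $226.4156
Levies subtotal = $747.8846
After credit = $747.8846 − $258 = $489.8846
Total = $489.8846 + $827 = $1,316.8846

$1,317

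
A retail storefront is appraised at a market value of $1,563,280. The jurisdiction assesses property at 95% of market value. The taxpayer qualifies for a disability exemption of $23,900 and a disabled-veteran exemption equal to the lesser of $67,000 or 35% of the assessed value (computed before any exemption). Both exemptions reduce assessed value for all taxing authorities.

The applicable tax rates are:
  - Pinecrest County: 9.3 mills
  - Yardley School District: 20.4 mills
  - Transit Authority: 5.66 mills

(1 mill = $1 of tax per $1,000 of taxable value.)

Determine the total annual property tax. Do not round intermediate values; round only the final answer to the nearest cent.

Assessed value = $1,563,280 × 0.95 = $1,485,116
Disabled-veteran exemption = min($67,000, 35% × $1,485,116) = min($67,000, $519,790.6) = $67,000 (dollar cap binds)
Taxable value = $1,485,116 − $23,900 − $67,000 = $1,394,216
Pinecrest County: $1,394,216 × 0.0093 = $12,966.2088
Yardley School District: $1,394,216 × 0.0204 = $28,442.0064
Transit Authority: $1,394,216 × 0.00566 = $7,891.26256
Total = $49,299.47776

$49,299.48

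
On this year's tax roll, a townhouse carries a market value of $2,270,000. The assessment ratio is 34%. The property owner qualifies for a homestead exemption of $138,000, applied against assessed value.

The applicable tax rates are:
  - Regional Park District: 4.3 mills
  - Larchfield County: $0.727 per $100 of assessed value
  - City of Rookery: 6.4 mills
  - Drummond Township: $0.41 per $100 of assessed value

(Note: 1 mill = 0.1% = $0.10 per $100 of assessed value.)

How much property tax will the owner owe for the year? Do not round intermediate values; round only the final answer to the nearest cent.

$13,987.97

Assessed value = $2,270,000 × 0.34 = $771,800
Taxable value = $771,800 − $138,000 = $633,800
Regional Park District: $633,800 × 0.0043 = $2,725.34
Larchfield County: $633,800 × 0.00727 = $4,607.726
City of Rookery: $633,800 × 0.0064 = $4,056.32
Drummond Township: $633,800 × 0.0041 = $2,598.58
Total = $13,987.966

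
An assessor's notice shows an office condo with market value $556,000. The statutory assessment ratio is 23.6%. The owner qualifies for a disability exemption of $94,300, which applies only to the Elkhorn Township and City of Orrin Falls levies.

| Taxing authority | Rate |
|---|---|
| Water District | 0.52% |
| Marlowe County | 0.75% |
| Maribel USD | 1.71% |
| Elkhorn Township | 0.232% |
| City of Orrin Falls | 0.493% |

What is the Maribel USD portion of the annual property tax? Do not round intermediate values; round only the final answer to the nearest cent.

$2,243.79

Assessed value = $556,000 × 0.236 = $131,216
Maribel USD taxable value = $131,216 (exemption does not apply)
Maribel USD levy = $131,216 × 0.0171 = $2,243.7936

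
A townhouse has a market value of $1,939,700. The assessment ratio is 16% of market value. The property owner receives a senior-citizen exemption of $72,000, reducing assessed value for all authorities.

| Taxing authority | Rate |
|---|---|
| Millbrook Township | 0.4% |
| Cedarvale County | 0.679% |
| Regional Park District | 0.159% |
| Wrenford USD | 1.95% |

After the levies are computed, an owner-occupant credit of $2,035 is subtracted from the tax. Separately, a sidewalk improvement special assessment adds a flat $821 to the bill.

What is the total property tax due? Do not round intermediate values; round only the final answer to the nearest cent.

Assessed value = $1,939,700 × 0.16 = $310,352
Taxable value = $310,352 − $72,000 = $238,352
Millbrook Township: $238,352 × 0.004 = $953.408
Cedarvale County: $238,352 × 0.00679 = $1,618.41008
Regional Park District: $238,352 × 0.00159 = $378.97968
Wrenford USD: $238,352 × 0.0195 = $4,647.864
Levies subtotal = $7,598.66176
After credit = $7,598.66176 − $2,035 = $5,563.66176
Total = $5,563.66176 + $821 = $6,384.66176

$6,384.66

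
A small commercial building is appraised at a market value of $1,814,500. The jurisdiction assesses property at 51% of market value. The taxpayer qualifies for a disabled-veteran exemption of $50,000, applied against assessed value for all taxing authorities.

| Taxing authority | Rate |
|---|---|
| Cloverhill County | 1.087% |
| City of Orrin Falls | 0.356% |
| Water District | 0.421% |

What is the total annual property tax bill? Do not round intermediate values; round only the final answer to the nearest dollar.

Assessed value = $1,814,500 × 0.51 = $925,395
Taxable value = $925,395 − $50,000 = $875,395
Cloverhill County: $875,395 × 0.01087 = $9,515.54365
City of Orrin Falls: $875,395 × 0.00356 = $3,116.4062
Water District: $875,395 × 0.00421 = $3,685.41295
Total = $9,515.54365 + $3,116.4062 + $3,685.41295 = $16,317.3628

$16,317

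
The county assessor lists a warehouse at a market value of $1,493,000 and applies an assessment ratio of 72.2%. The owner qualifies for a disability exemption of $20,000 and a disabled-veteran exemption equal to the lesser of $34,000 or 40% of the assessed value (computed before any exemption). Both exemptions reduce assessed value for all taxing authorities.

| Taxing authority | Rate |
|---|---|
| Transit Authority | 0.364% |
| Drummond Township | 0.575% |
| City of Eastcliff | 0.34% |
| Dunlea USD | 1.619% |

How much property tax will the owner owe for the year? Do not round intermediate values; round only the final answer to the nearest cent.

Assessed value = $1,493,000 × 0.722 = $1,077,946
Disabled-veteran exemption = min($34,000, 40% × $1,077,946) = min($34,000, $431,178.4) = $34,000 (dollar cap binds)
Taxable value = $1,077,946 − $20,000 − $34,000 = $1,023,946
Transit Authority: $1,023,946 × 0.00364 = $3,727.16344
Drummond Township: $1,023,946 × 0.00575 = $5,887.6895
City of Eastcliff: $1,023,946 × 0.0034 = $3,481.4164
Dunlea USD: $1,023,946 × 0.01619 = $16,577.68574
Total = $29,673.95508

$29,673.96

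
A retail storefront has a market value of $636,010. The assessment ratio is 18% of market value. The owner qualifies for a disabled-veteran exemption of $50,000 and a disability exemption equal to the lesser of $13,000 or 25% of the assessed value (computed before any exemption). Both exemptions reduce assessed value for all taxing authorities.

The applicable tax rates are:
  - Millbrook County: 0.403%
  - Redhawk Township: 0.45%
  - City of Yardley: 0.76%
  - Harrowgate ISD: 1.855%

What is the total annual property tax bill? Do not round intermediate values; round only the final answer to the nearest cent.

$1,785.39

Assessed value = $636,010 × 0.18 = $114,481.8
Disability exemption = min($13,000, 25% × $114,481.8) = min($13,000, $28,620.45) = $13,000 (dollar cap binds)
Taxable value = $114,481.8 − $50,000 − $13,000 = $51,481.8
Millbrook County: $51,481.8 × 0.00403 = $207.471654
Redhawk Township: $51,481.8 × 0.0045 = $231.6681
City of Yardley: $51,481.8 × 0.0076 = $391.26168
Harrowgate ISD: $51,481.8 × 0.01855 = $954.98739
Total = $1,785.388824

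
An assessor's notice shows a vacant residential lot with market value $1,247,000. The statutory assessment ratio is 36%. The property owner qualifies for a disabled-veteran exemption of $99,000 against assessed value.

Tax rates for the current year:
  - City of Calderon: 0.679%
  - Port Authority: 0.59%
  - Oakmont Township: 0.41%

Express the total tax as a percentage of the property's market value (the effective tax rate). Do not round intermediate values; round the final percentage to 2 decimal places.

0.47%

Assessed value = $1,247,000 × 0.36 = $448,920
Taxable value = $448,920 − $99,000 = $349,920
City of Calderon: $349,920 × 0.00679 = $2,375.9568
Port Authority: $349,920 × 0.0059 = $2,064.528
Oakmont Township: $349,920 × 0.0041 = $1,434.672
Total tax = $5,875.1568
Effective rate = $5,875.1568 ÷ $1,247,000 = 0.47% of market value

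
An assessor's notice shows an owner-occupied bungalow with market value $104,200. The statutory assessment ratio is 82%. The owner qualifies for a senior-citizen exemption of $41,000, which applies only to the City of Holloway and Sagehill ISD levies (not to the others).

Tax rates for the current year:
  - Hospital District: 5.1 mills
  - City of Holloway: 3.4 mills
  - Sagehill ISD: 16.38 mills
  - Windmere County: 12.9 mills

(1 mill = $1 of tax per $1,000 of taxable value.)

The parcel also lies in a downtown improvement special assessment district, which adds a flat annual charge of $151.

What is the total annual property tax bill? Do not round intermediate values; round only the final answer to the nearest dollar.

$2,568

Assessed value = $104,200 × 0.82 = $85,444
Hospital District: $85,444 × 0.0051 = $435.7644
City of Holloway: ($85,444 − $41,000) × 0.0034 = $44,444 × 0.0034 = $151.1096
Sagehill ISD: ($85,444 − $41,000) × 0.01638 = $44,444 × 0.01638 = $727.99272
Windmere County: $85,444 × 0.0129 = $1,102.2276
Levies subtotal = $2,417.09432
Total = $2,417.09432 + $151 = $2,568.09432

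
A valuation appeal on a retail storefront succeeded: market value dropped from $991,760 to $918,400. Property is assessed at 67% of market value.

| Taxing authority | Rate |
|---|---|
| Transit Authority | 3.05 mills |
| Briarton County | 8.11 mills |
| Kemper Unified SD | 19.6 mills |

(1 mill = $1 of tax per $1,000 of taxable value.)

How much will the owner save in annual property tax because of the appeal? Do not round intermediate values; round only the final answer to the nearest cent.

Old assessed value = $991,760 × 0.67 = $664,479.2
New assessed value = $918,400 × 0.67 = $615,328
Combined rate = 0.00305 + 0.00811 + 0.0196 = 0.03076
Old tax = $664,479.2 × 0.03076 = $20,439.380192
New tax = $615,328 × 0.03076 = $18,927.48928
Reduction = $20,439.380192 − $18,927.48928 = $1,511.890912

$1,511.89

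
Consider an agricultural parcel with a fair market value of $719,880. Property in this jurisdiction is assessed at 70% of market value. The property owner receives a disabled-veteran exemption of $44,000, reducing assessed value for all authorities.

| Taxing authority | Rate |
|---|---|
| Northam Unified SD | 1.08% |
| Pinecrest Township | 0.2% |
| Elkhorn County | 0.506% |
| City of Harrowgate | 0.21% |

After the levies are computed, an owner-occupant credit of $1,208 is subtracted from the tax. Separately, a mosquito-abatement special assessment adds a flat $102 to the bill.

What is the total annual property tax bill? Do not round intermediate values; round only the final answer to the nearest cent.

Assessed value = $719,880 × 0.7 = $503,916
Taxable value = $503,916 − $44,000 = $459,916
Northam Unified SD: $459,916 × 0.0108 = $4,967.0928
Pinecrest Township: $459,916 × 0.002 = $919.832
Elkhorn County: $459,916 × 0.00506 = $2,327.17496
City of Harrowgate: $459,916 × 0.0021 = $965.8236
Levies subtotal = $9,179.92336
After credit = $9,179.92336 − $1,208 = $7,971.92336
Total = $7,971.92336 + $102 = $8,073.92336

$8,073.92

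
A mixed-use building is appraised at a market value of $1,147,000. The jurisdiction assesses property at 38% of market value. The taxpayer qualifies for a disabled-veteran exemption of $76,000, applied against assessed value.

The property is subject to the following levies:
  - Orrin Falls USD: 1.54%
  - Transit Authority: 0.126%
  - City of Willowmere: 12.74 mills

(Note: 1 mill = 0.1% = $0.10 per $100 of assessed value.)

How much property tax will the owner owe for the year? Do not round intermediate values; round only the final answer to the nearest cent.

Assessed value = $1,147,000 × 0.38 = $435,860
Taxable value = $435,860 − $76,000 = $359,860
Orrin Falls USD: $359,860 × 0.0154 = $5,541.844
Transit Authority: $359,860 × 0.00126 = $453.4236
City of Willowmere: $359,860 × 0.01274 = $4,584.6164
Total = $10,579.884

$10,579.88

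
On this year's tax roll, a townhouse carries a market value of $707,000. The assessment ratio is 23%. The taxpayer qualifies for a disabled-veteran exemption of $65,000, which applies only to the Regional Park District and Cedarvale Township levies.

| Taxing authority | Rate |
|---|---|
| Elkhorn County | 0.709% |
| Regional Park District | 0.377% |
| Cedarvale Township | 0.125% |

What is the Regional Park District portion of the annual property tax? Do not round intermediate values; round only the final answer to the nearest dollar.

$368

Assessed value = $707,000 × 0.23 = $162,610
Regional Park District taxable value = $162,610 − $65,000 = $97,610
Regional Park District levy = $97,610 × 0.00377 = $367.9897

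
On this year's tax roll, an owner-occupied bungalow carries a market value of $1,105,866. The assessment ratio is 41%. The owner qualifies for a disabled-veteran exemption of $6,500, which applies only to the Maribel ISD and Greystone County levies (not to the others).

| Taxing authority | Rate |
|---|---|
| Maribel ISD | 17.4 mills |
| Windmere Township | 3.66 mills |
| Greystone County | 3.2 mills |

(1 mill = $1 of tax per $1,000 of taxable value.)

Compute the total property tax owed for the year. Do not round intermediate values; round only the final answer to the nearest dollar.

$10,866

Assessed value = $1,105,866 × 0.41 = $453,405.06
Maribel ISD: ($453,405.06 − $6,500) × 0.0174 = $446,905.06 × 0.0174 = $7,776.148044
Windmere Township: $453,405.06 × 0.00366 = $1,659.4625196
Greystone County: ($453,405.06 − $6,500) × 0.0032 = $446,905.06 × 0.0032 = $1,430.096192
Total = $10,865.7067556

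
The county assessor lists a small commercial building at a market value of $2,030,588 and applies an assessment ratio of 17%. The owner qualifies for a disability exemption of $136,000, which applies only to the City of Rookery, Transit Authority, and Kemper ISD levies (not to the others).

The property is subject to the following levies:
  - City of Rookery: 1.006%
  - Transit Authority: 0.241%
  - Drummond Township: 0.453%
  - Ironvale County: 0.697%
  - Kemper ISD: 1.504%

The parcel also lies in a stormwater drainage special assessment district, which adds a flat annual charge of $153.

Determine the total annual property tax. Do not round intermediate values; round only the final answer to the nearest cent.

$9,877.89

Assessed value = $2,030,588 × 0.17 = $345,199.96
City of Rookery: ($345,199.96 − $136,000) × 0.01006 = $209,199.96 × 0.01006 = $2,104.5515976
Transit Authority: ($345,199.96 − $136,000) × 0.00241 = $209,199.96 × 0.00241 = $504.1719036
Drummond Township: $345,199.96 × 0.00453 = $1,563.7558188
Ironvale County: $345,199.96 × 0.00697 = $2,406.0437212
Kemper ISD: ($345,199.96 − $136,000) × 0.01504 = $209,199.96 × 0.01504 = $3,146.3673984
Levies subtotal = $9,724.8904396
Total = $9,724.8904396 + $153 = $9,877.8904396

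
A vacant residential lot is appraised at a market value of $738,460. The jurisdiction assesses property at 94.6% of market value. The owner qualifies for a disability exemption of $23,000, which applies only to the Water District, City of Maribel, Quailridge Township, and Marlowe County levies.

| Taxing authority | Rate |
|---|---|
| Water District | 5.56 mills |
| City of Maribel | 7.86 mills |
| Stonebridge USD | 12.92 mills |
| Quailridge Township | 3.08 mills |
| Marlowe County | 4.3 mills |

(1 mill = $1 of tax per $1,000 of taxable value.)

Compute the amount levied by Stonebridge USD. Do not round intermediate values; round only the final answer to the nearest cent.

Assessed value = $738,460 × 0.946 = $698,583.16
Stonebridge USD taxable value = $698,583.16 (exemption does not apply)
Stonebridge USD levy = $698,583.16 × 0.01292 = $9,025.6944272

$9,025.69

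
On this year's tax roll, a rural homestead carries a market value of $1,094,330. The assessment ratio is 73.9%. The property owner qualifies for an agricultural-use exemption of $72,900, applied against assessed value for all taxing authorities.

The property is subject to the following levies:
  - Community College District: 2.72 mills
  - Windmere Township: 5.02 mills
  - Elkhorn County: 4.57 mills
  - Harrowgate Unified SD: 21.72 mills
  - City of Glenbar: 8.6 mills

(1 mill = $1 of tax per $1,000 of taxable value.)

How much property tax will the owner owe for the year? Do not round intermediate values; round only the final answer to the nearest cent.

$31,367.57

Assessed value = $1,094,330 × 0.739 = $808,709.87
Taxable value = $808,709.87 − $72,900 = $735,809.87
Community College District: $735,809.87 × 0.00272 = $2,001.4028464
Windmere Township: $735,809.87 × 0.00502 = $3,693.7655474
Elkhorn County: $735,809.87 × 0.00457 = $3,362.6511059
Harrowgate Unified SD: $735,809.87 × 0.02172 = $15,981.7903764
City of Glenbar: $735,809.87 × 0.0086 = $6,327.964882
Total = $2,001.4028464 + $3,693.7655474 + $3,362.6511059 + $15,981.7903764 + $6,327.964882 = $31,367.5747581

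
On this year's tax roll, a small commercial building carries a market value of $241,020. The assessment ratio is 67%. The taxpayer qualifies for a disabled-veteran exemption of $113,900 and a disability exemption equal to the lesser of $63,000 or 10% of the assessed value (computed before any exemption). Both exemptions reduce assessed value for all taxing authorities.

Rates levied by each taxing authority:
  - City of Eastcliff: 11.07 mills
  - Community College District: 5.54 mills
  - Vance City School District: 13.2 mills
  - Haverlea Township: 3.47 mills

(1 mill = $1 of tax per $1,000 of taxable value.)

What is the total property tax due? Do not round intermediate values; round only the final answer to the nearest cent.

Assessed value = $241,020 × 0.67 = $161,483.4
Disability exemption = min($63,000, 10% × $161,483.4) = min($63,000, $16,148.34) = $16,148.34 (percentage binds)
Taxable value = $161,483.4 − $113,900 − $16,148.34 = $31,435.06
City of Eastcliff: $31,435.06 × 0.01107 = $347.9861142
Community College District: $31,435.06 × 0.00554 = $174.1502324
Vance City School District: $31,435.06 × 0.0132 = $414.942792
Haverlea Township: $31,435.06 × 0.00347 = $109.0796582
Total = $1,046.1587968

$1,046.16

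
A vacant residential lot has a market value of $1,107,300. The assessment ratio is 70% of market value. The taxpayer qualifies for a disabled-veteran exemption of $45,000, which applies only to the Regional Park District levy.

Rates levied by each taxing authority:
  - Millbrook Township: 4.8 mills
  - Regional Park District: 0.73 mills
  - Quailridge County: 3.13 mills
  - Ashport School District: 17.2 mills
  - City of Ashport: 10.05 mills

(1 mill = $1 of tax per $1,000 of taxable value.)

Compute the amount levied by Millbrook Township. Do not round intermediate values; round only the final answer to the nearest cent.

$3,720.53

Assessed value = $1,107,300 × 0.7 = $775,110
Millbrook Township taxable value = $775,110 (exemption does not apply)
Millbrook Township levy = $775,110 × 0.0048 = $3,720.528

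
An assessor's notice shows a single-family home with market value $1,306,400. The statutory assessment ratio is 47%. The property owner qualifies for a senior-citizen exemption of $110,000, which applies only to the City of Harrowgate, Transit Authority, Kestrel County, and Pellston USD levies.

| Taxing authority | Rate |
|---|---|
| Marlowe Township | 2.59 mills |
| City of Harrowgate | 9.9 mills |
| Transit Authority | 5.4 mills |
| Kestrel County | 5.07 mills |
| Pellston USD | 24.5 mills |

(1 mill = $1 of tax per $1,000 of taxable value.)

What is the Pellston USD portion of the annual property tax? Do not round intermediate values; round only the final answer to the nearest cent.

Assessed value = $1,306,400 × 0.47 = $614,008
Pellston USD taxable value = $614,008 − $110,000 = $504,008
Pellston USD levy = $504,008 × 0.0245 = $12,348.196

$12,348.20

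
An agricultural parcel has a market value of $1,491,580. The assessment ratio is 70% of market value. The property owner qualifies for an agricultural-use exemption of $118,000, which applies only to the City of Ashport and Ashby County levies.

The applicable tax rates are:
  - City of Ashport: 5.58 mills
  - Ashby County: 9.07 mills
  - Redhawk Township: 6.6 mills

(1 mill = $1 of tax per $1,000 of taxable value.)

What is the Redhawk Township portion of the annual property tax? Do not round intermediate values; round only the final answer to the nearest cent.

Assessed value = $1,491,580 × 0.7 = $1,044,106
Redhawk Township taxable value = $1,044,106 (exemption does not apply)
Redhawk Township levy = $1,044,106 × 0.0066 = $6,891.0996

$6,891.10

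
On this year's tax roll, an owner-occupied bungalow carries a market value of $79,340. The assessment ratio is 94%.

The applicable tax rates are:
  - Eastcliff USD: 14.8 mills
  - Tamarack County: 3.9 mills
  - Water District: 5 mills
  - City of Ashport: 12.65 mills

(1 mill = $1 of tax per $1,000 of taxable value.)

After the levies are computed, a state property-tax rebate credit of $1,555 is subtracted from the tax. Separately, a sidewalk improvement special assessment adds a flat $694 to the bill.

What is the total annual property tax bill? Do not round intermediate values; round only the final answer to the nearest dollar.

Assessed value = $79,340 × 0.94 = $74,579.6
Eastcliff USD: $74,579.6 × 0.0148 = $1,103.77808
Tamarack County: $74,579.6 × 0.0039 = $290.86044
Water District: $74,579.6 × 0.005 = $372.898
City of Ashport: $74,579.6 × 0.01265 = $943.43194
Levies subtotal = $2,710.96846
After credit = $2,710.96846 − $1,555 = $1,155.96846
Total = $1,155.96846 + $694 = $1,849.96846

$1,850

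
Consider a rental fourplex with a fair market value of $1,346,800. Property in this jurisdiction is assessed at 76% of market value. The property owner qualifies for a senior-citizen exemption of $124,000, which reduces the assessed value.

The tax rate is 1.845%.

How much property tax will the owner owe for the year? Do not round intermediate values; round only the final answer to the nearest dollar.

Assessed value = $1,346,800 × 0.76 = $1,023,568
Taxable value = $1,023,568 − $124,000 = $899,568
Tax = $899,568 × 0.01845 = $16,597.0296

$16,597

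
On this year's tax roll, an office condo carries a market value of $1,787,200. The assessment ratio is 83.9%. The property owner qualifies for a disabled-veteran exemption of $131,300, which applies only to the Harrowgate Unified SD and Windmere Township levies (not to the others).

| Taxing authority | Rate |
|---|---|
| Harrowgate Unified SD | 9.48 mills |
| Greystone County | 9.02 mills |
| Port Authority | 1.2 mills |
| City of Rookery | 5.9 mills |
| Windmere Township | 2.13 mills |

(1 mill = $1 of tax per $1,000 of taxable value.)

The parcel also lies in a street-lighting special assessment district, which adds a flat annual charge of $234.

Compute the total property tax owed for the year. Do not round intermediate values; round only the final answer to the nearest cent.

Assessed value = $1,787,200 × 0.839 = $1,499,460.8
Harrowgate Unified SD: ($1,499,460.8 − $131,300) × 0.00948 = $1,368,160.8 × 0.00948 = $12,970.164384
Greystone County: $1,499,460.8 × 0.00902 = $13,525.136416
Port Authority: $1,499,460.8 × 0.0012 = $1,799.35296
City of Rookery: $1,499,460.8 × 0.0059 = $8,846.81872
Windmere Township: ($1,499,460.8 − $131,300) × 0.00213 = $1,368,160.8 × 0.00213 = $2,914.182504
Levies subtotal = $40,055.654984
Total = $40,055.654984 + $234 = $40,289.654984

$40,289.65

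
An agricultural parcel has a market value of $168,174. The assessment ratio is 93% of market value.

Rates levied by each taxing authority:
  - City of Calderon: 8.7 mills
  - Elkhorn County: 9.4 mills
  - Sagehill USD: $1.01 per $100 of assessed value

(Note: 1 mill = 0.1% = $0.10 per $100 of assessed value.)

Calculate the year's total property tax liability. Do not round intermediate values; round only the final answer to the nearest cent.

Assessed value = $168,174 × 0.93 = $156,401.82
City of Calderon: $156,401.82 × 0.0087 = $1,360.695834
Elkhorn County: $156,401.82 × 0.0094 = $1,470.177108
Sagehill USD: $156,401.82 × 0.0101 = $1,579.658382
Total = $4,410.531324

$4,410.53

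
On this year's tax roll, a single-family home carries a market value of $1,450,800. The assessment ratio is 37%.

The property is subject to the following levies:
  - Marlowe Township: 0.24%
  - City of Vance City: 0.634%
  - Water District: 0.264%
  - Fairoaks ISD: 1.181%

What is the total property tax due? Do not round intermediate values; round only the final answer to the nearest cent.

Assessed value = $1,450,800 × 0.37 = $536,796
Marlowe Township: $536,796 × 0.0024 = $1,288.3104
City of Vance City: $536,796 × 0.00634 = $3,403.28664
Water District: $536,796 × 0.00264 = $1,417.14144
Fairoaks ISD: $536,796 × 0.01181 = $6,339.56076
Total = $1,288.3104 + $3,403.28664 + $1,417.14144 + $6,339.56076 = $12,448.29924

$12,448.30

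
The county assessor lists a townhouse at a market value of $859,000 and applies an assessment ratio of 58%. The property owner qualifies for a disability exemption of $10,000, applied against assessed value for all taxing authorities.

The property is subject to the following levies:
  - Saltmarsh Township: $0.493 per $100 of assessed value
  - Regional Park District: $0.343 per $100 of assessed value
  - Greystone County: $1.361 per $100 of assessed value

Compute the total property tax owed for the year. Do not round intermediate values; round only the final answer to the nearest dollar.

Assessed value = $859,000 × 0.58 = $498,220
Taxable value = $498,220 − $10,000 = $488,220
Saltmarsh Township: $488,220 × 0.00493 = $2,406.9246
Regional Park District: $488,220 × 0.00343 = $1,674.5946
Greystone County: $488,220 × 0.01361 = $6,644.6742
Total = $2,406.9246 + $1,674.5946 + $6,644.6742 = $10,726.1934

$10,726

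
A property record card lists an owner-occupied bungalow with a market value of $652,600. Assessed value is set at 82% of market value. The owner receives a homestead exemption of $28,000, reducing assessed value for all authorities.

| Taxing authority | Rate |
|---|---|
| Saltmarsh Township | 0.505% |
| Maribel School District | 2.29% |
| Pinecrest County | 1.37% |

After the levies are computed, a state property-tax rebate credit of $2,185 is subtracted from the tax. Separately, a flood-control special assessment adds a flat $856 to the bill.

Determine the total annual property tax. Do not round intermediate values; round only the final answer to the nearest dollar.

$19,793

Assessed value = $652,600 × 0.82 = $535,132
Taxable value = $535,132 − $28,000 = $507,132
Saltmarsh Township: $507,132 × 0.00505 = $2,561.0166
Maribel School District: $507,132 × 0.0229 = $11,613.3228
Pinecrest County: $507,132 × 0.0137 = $6,947.7084
Levies subtotal = $21,122.0478
After credit = $21,122.0478 − $2,185 = $18,937.0478
Total = $18,937.0478 + $856 = $19,793.0478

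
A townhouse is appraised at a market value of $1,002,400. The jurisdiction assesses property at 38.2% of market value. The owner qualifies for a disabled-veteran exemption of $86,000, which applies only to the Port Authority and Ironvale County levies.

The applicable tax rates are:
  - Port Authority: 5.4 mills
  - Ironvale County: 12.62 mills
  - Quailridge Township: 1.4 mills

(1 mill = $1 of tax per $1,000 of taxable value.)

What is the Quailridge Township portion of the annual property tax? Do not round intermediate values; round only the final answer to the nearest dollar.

$536

Assessed value = $1,002,400 × 0.382 = $382,916.8
Quailridge Township taxable value = $382,916.8 (exemption does not apply)
Quailridge Township levy = $382,916.8 × 0.0014 = $536.08352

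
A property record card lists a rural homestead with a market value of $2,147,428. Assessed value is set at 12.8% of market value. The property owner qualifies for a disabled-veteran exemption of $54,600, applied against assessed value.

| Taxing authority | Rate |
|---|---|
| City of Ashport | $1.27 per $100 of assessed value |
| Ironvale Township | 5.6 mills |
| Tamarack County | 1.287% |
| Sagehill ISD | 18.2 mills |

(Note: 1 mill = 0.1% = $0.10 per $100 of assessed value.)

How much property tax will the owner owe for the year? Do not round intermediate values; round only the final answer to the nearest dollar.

$10,875

Assessed value = $2,147,428 × 0.128 = $274,870.784
Taxable value = $274,870.784 − $54,600 = $220,270.784
City of Ashport: $220,270.784 × 0.0127 = $2,797.4389568
Ironvale Township: $220,270.784 × 0.0056 = $1,233.5163904
Tamarack County: $220,270.784 × 0.01287 = $2,834.88499008
Sagehill ISD: $220,270.784 × 0.0182 = $4,008.9282688
Total = $10,874.76860608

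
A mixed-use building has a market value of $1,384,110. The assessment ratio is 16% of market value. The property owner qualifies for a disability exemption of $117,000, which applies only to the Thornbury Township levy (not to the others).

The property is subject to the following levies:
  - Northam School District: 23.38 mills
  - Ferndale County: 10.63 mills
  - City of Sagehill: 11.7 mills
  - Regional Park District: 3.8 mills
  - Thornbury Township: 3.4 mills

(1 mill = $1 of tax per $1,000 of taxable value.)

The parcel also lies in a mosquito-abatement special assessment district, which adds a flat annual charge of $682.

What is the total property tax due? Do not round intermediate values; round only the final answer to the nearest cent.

$12,001.52

Assessed value = $1,384,110 × 0.16 = $221,457.6
Northam School District: $221,457.6 × 0.02338 = $5,177.678688
Ferndale County: $221,457.6 × 0.01063 = $2,354.094288
City of Sagehill: $221,457.6 × 0.0117 = $2,591.05392
Regional Park District: $221,457.6 × 0.0038 = $841.53888
Thornbury Township: ($221,457.6 − $117,000) × 0.0034 = $104,457.6 × 0.0034 = $355.15584
Levies subtotal = $11,319.521616
Total = $11,319.521616 + $682 = $12,001.521616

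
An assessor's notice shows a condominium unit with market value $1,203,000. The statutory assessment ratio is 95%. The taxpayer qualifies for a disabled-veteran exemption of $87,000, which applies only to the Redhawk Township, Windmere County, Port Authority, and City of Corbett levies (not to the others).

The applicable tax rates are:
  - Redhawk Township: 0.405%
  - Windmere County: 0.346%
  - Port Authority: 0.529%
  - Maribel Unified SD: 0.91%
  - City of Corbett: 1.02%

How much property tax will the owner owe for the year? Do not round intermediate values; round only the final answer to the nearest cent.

Assessed value = $1,203,000 × 0.95 = $1,142,850
Redhawk Township: ($1,142,850 − $87,000) × 0.00405 = $1,055,850 × 0.00405 = $4,276.1925
Windmere County: ($1,142,850 − $87,000) × 0.00346 = $1,055,850 × 0.00346 = $3,653.241
Port Authority: ($1,142,850 − $87,000) × 0.00529 = $1,055,850 × 0.00529 = $5,585.4465
Maribel Unified SD: $1,142,850 × 0.0091 = $10,399.935
City of Corbett: ($1,142,850 − $87,000) × 0.0102 = $1,055,850 × 0.0102 = $10,769.67
Total = $34,684.485

$34,684.49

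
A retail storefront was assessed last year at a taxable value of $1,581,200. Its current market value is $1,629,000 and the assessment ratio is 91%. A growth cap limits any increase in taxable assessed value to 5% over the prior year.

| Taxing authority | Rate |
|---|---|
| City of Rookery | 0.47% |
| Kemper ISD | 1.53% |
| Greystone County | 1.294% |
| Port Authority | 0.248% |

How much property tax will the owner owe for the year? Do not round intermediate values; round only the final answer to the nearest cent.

$52,506.25

Uncapped assessed value = $1,629,000 × 0.91 = $1,482,390
Cap limit = $1,581,200 × 1.05 = $1,660,260
Taxable assessed value = min($1,482,390, $1,660,260) = $1,482,390 (cap does not bind)
City of Rookery: $1,482,390 × 0.0047 = $6,967.233
Kemper ISD: $1,482,390 × 0.0153 = $22,680.567
Greystone County: $1,482,390 × 0.01294 = $19,182.1266
Port Authority: $1,482,390 × 0.00248 = $3,676.3272
Total = $52,506.2538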